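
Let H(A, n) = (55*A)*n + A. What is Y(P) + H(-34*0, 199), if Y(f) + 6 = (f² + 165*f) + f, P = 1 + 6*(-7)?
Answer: -5131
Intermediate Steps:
H(A, n) = A + 55*A*n (H(A, n) = 55*A*n + A = A + 55*A*n)
P = -41 (P = 1 - 42 = -41)
Y(f) = -6 + f² + 166*f (Y(f) = -6 + ((f² + 165*f) + f) = -6 + (f² + 166*f) = -6 + f² + 166*f)
Y(P) + H(-34*0, 199) = (-6 + (-41)² + 166*(-41)) + (-34*0)*(1 + 55*199) = (-6 + 1681 - 6806) + 0*(1 + 10945) = -5131 + 0*10946 = -5131 + 0 = -5131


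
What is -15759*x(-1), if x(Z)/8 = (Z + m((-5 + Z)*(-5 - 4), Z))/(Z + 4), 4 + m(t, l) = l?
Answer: 252144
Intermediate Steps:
m(t, l) = -4 + l
x(Z) = 8*(-4 + 2*Z)/(4 + Z) (x(Z) = 8*((Z + (-4 + Z))/(Z + 4)) = 8*((-4 + 2*Z)/(4 + Z)) = 8*(-4 + 2*Z)/(4 + Z))
-15759*x(-1) = -252144*(-2 - 1)/(4 - 1) = -252144*(-3)/3 = -15759*(-16) = 252144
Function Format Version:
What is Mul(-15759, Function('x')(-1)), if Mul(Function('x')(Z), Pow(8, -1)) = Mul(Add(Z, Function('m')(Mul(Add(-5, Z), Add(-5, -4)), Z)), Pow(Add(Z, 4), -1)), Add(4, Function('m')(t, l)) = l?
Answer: 252144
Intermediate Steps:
Function('m')(t, l) = Add(-4, l)
Function('x')(Z) = Mul(8, Pow(Add(4, Z), -1), Add(-4, Mul(2, Z))) (Function('x')(Z) = Mul(8, Mul(Add(Z, Add(-4, Z)), Pow(Add(Z, 4), -1))) = Mul(8, Mul(Add(-4, Mul(2, Z)), Pow(Add(4, Z), -1))) = Mul(8, Mul(Pow(Add(4, Z), -1), Add(-4, Mul(2, Z)))) = Mul(8, Pow(Add(4, Z), -1), Add(-4, Mul(2, Z))))
Mul(-15759, Function('x')(-1)) = Mul(-15759, Mul(16, Pow(Add(4, -1), -1), Add(-2, -1))) = Mul(-15759, Mul(16, Pow(3, -1), -3)) = Mul(-15759, Mul(16, Rational(1, 3), -3)) = Mul(-15759, -16) = 252144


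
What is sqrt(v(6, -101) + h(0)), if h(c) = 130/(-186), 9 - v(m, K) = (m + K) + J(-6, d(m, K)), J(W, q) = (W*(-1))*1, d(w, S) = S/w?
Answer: sqrt(841557)/93 ≈ 9.8641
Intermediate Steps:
J(W, q) = -W (J(W, q) = -W*1 = -W)
v(m, K) = 3 - K - m (v(m, K) = 9 - ((m + K) - 1*(-6)) = 9 - ((K + m) + 6) = 9 - (6 + K + m) = 9 + (-6 - K - m) = 3 - K - m)
h(c) = -65/93 (h(c) = 130*(-1/186) = -65/93)
sqrt(v(6, -101) + h(0)) = sqrt((3 - 1*(-101) - 1*6) - 65/93) = sqrt((3 + 101 - 6) - 65/93) = sqrt(98 - 65/93) = sqrt(9049/93) = sqrt(841557)/93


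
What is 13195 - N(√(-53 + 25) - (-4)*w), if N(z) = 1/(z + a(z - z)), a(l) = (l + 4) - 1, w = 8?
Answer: 2361900/179 + 2*I*√7/1253 ≈ 13195.0 + 0.0042231*I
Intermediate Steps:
a(l) = 3 + l (a(l) = (4 + l) - 1 = 3 + l)
N(z) = 1/(3 + z) (N(z) = 1/(z + (3 + (z - z))) = 1/(z + (3 + 0)) = 1/(z + 3) = 1/(3 + z))
13195 - N(√(-53 + 25) - (-4)*w) = 13195 - 1/(3 + (√(-53 + 25) - (-4)*8)) = 13195 - 1/(3 + (√(-28) - 1*(-32))) = 13195 - 1/(3 + (2*I*√7 + 32)) = 13195 - 1/(3 + (32 + 2*I*√7)) = 13195 - 1/(35 + 2*I*√7)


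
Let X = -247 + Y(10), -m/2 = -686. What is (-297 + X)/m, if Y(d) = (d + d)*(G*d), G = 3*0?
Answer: -136/343 ≈ -0.39650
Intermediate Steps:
G = 0
Y(d) = 0 (Y(d) = (d + d)*(0*d) = (2*d)*0 = 0)
m = 1372 (m = -2*(-686) = 1372)
X = -247 (X = -247 + 0 = -247)
(-297 + X)/m = (-297 - 247)/1372 = -544*1/1372 = -136/343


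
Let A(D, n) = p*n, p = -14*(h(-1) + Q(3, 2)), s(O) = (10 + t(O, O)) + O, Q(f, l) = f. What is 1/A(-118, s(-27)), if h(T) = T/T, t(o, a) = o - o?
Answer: 1/952 ≈ 0.0010504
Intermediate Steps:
t(o, a) = 0
h(T) = 1
s(O) = 10 + O (s(O) = (10 + 0) + O = 10 + O)
p = -56 (p = -14*(1 + 3) = -14*4 = -56)
A(D, n) = -56*n
1/A(-118, s(-27)) = 1/(-56*(10 - 27)) = 1/(-56*(-17)) = 1/952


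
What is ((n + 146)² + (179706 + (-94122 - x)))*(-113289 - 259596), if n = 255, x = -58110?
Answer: -113541618075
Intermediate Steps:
((n + 146)² + (179706 + (-94122 - x)))*(-113289 - 259596) = ((255 + 146)² + (179706 + (-94122 - 1*(-58110))))*(-113289 - 259596) = (401² + (179706 + (-94122 + 58110)))*(-372885) = (160801 + (179706 - 36012))*(-372885) = (160801 + 143694)*(-372885) = 304495*(-372885) = -113541618075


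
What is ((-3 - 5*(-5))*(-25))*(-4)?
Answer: 2200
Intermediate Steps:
((-3 - 5*(-5))*(-25))*(-4) = ((-3 + 25)*(-25))*(-4) = (22*(-25))*(-4) = -550*(-4) = 2200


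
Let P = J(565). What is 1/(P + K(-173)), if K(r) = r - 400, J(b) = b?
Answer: -⅛ ≈ -0.12500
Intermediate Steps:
P = 565
K(r) = -400 + r
1/(P + K(-173)) = 1/(565 + (-400 - 173)) = 1/(565 - 573) = 1/(-8) = -⅛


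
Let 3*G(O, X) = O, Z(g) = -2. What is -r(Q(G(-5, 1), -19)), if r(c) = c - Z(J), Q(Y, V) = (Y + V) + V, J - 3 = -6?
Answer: 113/3 ≈ 37.667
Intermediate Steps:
J = -3 (J = 3 - 6 = -3)
G(O, X) = O/3
Q(Y, V) = Y + 2*V (Q(Y, V) = (V + Y) + V = Y + 2*V)
r(c) = 2 + c (r(c) = c - 1*(-2) = c + 2 = 2 + c)
-r(Q(G(-5, 1), -19)) = -(2 + ((⅓)*(-5) + 2*(-19))) = -(2 + (-5/3 - 38)) = -(2 - 119/3) = -1*(-113/3) = 113/3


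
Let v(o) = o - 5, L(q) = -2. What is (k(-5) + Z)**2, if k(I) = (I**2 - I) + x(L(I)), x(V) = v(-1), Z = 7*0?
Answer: 576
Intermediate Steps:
Z = 0
v(o) = -5 + o
x(V) = -6 (x(V) = -5 - 1 = -6)
k(I) = -6 + I**2 - I (k(I) = (I**2 - I) - 6 = -6 + I**2 - I)
(k(-5) + Z)**2 = ((-6 + (-5)**2 - 1*(-5)) + 0)**2 = ((-6 + 25 + 5) + 0)**2 = (24 + 0)**2 = 24**2 = 576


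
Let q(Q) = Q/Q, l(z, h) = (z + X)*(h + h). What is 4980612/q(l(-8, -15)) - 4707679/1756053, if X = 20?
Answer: 8746213936757/1756053 ≈ 4.9806e+6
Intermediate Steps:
l(z, h) = 2*h*(20 + z) (l(z, h) = (z + 20)*(h + h) = (20 + z)*(2*h) = 2*h*(20 + z))
q(Q) = 1
4980612/q(l(-8, -15)) - 4707679/1756053 = 4980612/1 - 4707679/1756053 = 4980612*1 - 4707679*1/1756053 = 4980612 - 4707679/1756053 = 8746213936757/1756053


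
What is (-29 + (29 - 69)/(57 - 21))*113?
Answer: -30623/9 ≈ -3402.6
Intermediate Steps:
(-29 + (29 - 69)/(57 - 21))*113 = (-29 - 40/36)*113 = (-29 - 40*1/36)*113 = (-29 - 10/9)*113 = -271/9*113 = -30623/9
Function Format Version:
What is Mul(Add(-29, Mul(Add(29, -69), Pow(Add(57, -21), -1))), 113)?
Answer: Rational(-30623, 9) ≈ -3402.6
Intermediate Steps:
Mul(Add(-29, Mul(Add(29, -69), Pow(Add(57, -21), -1))), 113) = Mul(Add(-29, Mul(-40, Pow(36, -1))), 113) = Mul(Add(-29, Mul(-40, Rational(1, 36))), 113) = Mul(Add(-29, Rational(-10, 9)), 113) = Mul(Rational(-271, 9), 113) = Rational(-30623, 9)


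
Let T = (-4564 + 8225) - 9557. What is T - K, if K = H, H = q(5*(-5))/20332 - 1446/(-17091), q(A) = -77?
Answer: -682951319339/115831404 ≈ -5896.1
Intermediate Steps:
H = 9361355/115831404 (H = -77/20332 - 1446/(-17091) = -77*1/20332 - 1446*(-1/17091) = -77/20332 + 482/5697 = 9361355/115831404 ≈ 0.080819)
T = -5896 (T = 3661 - 9557 = -5896)
K = 9361355/115831404 ≈ 0.080819
T - K = -5896 - 1*9361355/115831404 = -5896 - 9361355/115831404 = -682951319339/115831404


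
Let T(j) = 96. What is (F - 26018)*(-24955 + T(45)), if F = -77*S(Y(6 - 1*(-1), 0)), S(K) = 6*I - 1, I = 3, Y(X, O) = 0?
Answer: 679321893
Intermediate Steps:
S(K) = 17 (S(K) = 6*3 - 1 = 18 - 1 = 17)
F = -1309 (F = -77*17 = -1309)
(F - 26018)*(-24955 + T(45)) = (-1309 - 26018)*(-24955 + 96) = -27327*(-24859) = 679321893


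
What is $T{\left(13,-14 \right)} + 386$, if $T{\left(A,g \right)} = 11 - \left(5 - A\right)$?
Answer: $405$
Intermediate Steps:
$T{\left(A,g \right)} = 6 + A$ ($T{\left(A,g \right)} = 11 + \left(-5 + A\right) = 6 + A$)
$T{\left(13,-14 \right)} + 386 = \left(6 + 13\right) + 386 = 19 + 386 = 405$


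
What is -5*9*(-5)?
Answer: 225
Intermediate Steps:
-5*9*(-5) = -45*(-5) = 225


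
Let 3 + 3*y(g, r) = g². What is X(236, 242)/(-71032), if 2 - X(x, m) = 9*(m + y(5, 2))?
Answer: 1121/35516 ≈ 0.031563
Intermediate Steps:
y(g, r) = -1 + g²/3
X(x, m) = -64 - 9*m (X(x, m) = 2 - 9*(m + (-1 + (⅓)*5²)) = 2 - 9*(m + (-1 + (⅓)*25)) = 2 - 9*(m + (-1 + 25/3)) = 2 - 9*(m + 22/3) = 2 - 9*(22/3 + m) = 2 - (66 + 9*m) = 2 + (-66 - 9*m) = -64 - 9*m)
X(236, 242)/(-71032) = (-64 - 9*242)/(-71032) = (-64 - 2178)*(-1/71032) = -2242*(-1/71032) = 1121/35516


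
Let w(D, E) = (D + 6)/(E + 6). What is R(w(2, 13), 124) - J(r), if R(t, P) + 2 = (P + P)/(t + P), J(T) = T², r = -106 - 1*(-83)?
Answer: -312643/591 ≈ -529.01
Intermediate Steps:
r = -23 (r = -106 + 83 = -23)
w(D, E) = (6 + D)/(6 + E)
R(t, P) = -2 + 2*P/(P + t) (R(t, P) = -2 + (P + P)/(t + P) = -2 + (2*P)/(P + t) = -2 + 2*P/(P + t))
R(w(2, 13), 124) - J(r) = -2*(6 + 2)/(6 + 13)/(124 + (6 + 2)/(6 + 13)) - 1*(-23)² = -2*8/19/(124 + 8/19) - 1*529 = -2*(1/19)*8/(124 + (1/19)*8) - 529 = -2*8/19/(124 + 8/19) - 529 = -2*8/19/2364/19 - 529 = -2*8/19*19/2364 - 529 = -4/591 - 529 = -312643/591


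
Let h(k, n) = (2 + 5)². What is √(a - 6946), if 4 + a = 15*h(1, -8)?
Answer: I*√6215 ≈ 78.835*I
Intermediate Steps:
h(k, n) = 49 (h(k, n) = 7² = 49)
a = 731 (a = -4 + 15*49 = -4 + 735 = 731)
√(a - 6946) = √(731 - 6946) = √(-6215) = I*√6215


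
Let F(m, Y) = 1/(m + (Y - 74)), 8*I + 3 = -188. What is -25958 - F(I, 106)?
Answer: -1687278/65 ≈ -25958.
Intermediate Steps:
I = -191/8 (I = -3/8 + (⅛)*(-188) = -3/8 - 47/2 = -191/8 ≈ -23.875)
F(m, Y) = 1/(-74 + Y + m) (F(m, Y) = 1/(m + (-74 + Y)) = 1/(-74 + Y + m))
-25958 - F(I, 106) = -25958 - 1/(-74 + 106 - 191/8) = -25958 - 1/65/8 = -25958 - 1*8/65 = -25958 - 8/65 = -1687278/65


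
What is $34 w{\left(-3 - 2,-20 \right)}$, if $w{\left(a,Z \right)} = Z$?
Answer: $-680$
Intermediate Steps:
$34 w{\left(-3 - 2,-20 \right)} = 34 \left(-20\right) = -680$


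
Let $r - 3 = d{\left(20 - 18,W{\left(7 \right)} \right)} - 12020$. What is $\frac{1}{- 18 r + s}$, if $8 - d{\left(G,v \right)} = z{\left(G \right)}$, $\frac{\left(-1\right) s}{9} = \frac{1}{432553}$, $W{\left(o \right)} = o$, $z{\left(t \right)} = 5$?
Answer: $\frac{432553}{93540451347} \approx 4.6242 \cdot 10^{-6}$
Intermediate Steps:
$s = - \frac{9}{432553} \approx -2.0807 \cdot 10^{-5}$
$d{\left(G,v \right)} = 3$ ($d{\left(G,v \right)} = 8 - 5 = 3$)
$r = -12014$ ($r = 3 + \left(3 - 12020\right) = 3 - 12017 = -12014$)
$\frac{1}{- 18 r + s} = \frac{1}{\left(-18\right) \left(-12014\right) - \frac{9}{432553}} = \frac{1}{216252 - \frac{9}{432553}} = \frac{1}{\frac{93540451347}{432553}} = \frac{432553}{93540451347}$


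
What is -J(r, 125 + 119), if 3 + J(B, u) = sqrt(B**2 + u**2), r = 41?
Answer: 3 - sqrt(61217) ≈ -244.42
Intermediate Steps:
J(B, u) = -3 + sqrt(B**2 + u**2)
-J(r, 125 + 119) = -(-3 + sqrt(41**2 + (125 + 119)**2)) = -(-3 + sqrt(1681 + 244**2)) = -(-3 + sqrt(1681 + 59536)) = -(-3 + sqrt(61217)) = 3 - sqrt(61217)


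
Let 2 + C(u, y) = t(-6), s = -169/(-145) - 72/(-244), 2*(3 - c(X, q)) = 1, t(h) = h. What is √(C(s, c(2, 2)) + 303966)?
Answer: √303958 ≈ 551.32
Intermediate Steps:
c(X, q) = 5/2 (c(X, q) = 3 - ½*1 = 3 - ½ = 5/2)
s = 12919/8845 (s = -169*(-1/145) - 72*(-1/244) = 169/145 + 18/61 = 12919/8845 ≈ 1.4606)
C(u, y) = -8 (C(u, y) = -2 - 6 = -8)
√(C(s, c(2, 2)) + 303966) = √(-8 + 303966) = √303958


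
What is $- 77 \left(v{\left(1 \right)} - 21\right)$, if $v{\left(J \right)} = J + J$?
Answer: $1463$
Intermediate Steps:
$v{\left(J \right)} = 2 J$
$- 77 \left(v{\left(1 \right)} - 21\right) = - 77 \left(2 \cdot 1 - 21\right) = - 77 \left(2 - 21\right) = \left(-77\right) \left(-19\right) = 1463$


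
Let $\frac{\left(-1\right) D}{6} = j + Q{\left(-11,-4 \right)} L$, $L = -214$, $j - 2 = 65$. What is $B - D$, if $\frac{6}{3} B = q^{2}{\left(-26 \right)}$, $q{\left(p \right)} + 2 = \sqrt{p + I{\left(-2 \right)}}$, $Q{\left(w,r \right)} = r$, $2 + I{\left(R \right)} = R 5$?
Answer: $5521 - 2 i \sqrt{38} \approx 5521.0 - 12.329 i$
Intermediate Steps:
$j = 67$ ($j = 2 + 65 = 67$)
$I{\left(R \right)} = -2 + 5 R$ ($I{\left(R \right)} = -2 + R 5 = -2 + 5 R$)
$q{\left(p \right)} = -2 + \sqrt{-12 + p}$ ($q{\left(p \right)} = -2 + \sqrt{p + \left(-2 + 5 \left(-2\right)\right)} = -2 + \sqrt{p - 12} = -2 + \sqrt{-12 + p}$)
$D = -5538$ ($D = - 6 \left(67 - -856\right) = - 6 \left(67 + 856\right) = \left(-6\right) 923 = -5538$)
$B = \frac{\left(-2 + i \sqrt{38}\right)^{2}}{2}$ ($B = \frac{\left(-2 + \sqrt{-12 - 26}\right)^{2}}{2} = \frac{\left(-2 + \sqrt{-38}\right)^{2}}{2} = \frac{\left(-2 + i \sqrt{38}\right)^{2}}{2} \approx -17.0 - 12.329 i$)
$B - D = \frac{\left(2 - i \sqrt{38}\right)^{2}}{2} - -5538 = \frac{\left(2 - i \sqrt{38}\right)^{2}}{2} + 5538 = 5538 + \frac{\left(2 - i \sqrt{38}\right)^{2}}{2}$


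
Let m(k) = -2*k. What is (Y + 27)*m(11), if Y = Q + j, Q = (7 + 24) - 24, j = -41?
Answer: 154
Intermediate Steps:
Q = 7 (Q = 31 - 24 = 7)
Y = -34 (Y = 7 - 41 = -34)
(Y + 27)*m(11) = (-34 + 27)*(-2*11) = -7*(-22) = 154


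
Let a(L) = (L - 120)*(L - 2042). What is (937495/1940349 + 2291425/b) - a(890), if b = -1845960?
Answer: 211813536426342965/238787109336 ≈ 8.8704e+5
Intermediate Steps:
a(L) = (-2042 + L)*(-120 + L) (a(L) = (-120 + L)*(-2042 + L) = (-2042 + L)*(-120 + L))
(937495/1940349 + 2291425/b) - a(890) = (937495/1940349 + 2291425/(-1845960)) - (245040 + 890² - 2162*890) = (937495*(1/1940349) + 2291425*(-1/1845960)) - (245040 + 792100 - 1924180) = (937495/1940349 - 458285/369192) - 1*(-887040) = -181039062475/238787109336 + 887040 = 211813536426342965/238787109336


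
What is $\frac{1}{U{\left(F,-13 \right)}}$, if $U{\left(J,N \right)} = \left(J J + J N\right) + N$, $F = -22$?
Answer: $\frac{1}{757} \approx 0.001321$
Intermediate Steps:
$U{\left(J,N \right)} = N + J^{2} + J N$ ($U{\left(J,N \right)} = \left(J^{2} + J N\right) + N = N + J^{2} + J N$)
$\frac{1}{U{\left(F,-13 \right)}} = \frac{1}{-13 + \left(-22\right)^{2} - -286} = \frac{1}{-13 + 484 + 286} = \frac{1}{757}$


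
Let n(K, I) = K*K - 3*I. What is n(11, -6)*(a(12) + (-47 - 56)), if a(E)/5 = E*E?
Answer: 85763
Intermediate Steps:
n(K, I) = K² - 3*I
a(E) = 5*E² (a(E) = 5*(E*E) = 5*E²)
n(11, -6)*(a(12) + (-47 - 56)) = (11² - 3*(-6))*(5*12² + (-47 - 56)) = (121 + 18)*(5*144 - 103) = 139*(720 - 103) = 139*617 = 85763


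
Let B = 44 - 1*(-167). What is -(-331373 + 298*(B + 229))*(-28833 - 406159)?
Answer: -87108452976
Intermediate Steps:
B = 211 (B = 44 + 167 = 211)
-(-331373 + 298*(B + 229))*(-28833 - 406159) = -(-331373 + 298*(211 + 229))*(-28833 - 406159) = -(-331373 + 298*440)*(-434992) = -(-331373 + 131120)*(-434992) = -(-200253)*(-434992) = -1*87108452976 = -87108452976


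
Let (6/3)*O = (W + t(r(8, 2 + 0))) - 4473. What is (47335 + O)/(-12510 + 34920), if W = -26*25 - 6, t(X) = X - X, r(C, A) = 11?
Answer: 9949/4980 ≈ 1.9978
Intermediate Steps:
t(X) = 0
W = -656 (W = -650 - 6 = -656)
O = -5129/2 (O = ((-656 + 0) - 4473)/2 = (-656 - 4473)/2 = (½)*(-5129) = -5129/2 ≈ -2564.5)
(47335 + O)/(-12510 + 34920) = (47335 - 5129/2)/(-12510 + 34920) = (89541/2)/22410 = (89541/2)*(1/22410) = 9949/4980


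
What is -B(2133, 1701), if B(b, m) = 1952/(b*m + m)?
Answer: -976/1814967 ≈ -0.00053775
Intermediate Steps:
B(b, m) = 1952/(m + b*m)
-B(2133, 1701) = -1952/(1701*(1 + 2133)) = -1952/(1701*2134) = -1*976/1814967 = -976/1814967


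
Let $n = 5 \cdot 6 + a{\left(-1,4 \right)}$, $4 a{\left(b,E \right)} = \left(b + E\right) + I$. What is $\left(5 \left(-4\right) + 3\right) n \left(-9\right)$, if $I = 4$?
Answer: $\frac{19431}{4} \approx 4857.8$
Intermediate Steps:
$a{\left(b,E \right)} = 1 + \frac{E}{4} + \frac{b}{4}$ ($a{\left(b,E \right)} = \frac{\left(b + E\right) + 4}{4} = \frac{\left(E + b\right) + 4}{4} = \frac{4 + E + b}{4} = 1 + \frac{E}{4} + \frac{b}{4}$)
$n = \frac{127}{4}$ ($n = 5 \cdot 6 + \left(1 + \frac{1}{4} \cdot 4 + \frac{1}{4} \left(-1\right)\right) = 30 + \left(1 + 1 - \frac{1}{4}\right) = 30 + \frac{7}{4} = \frac{127}{4} \approx 31.75$)
$\left(5 \left(-4\right) + 3\right) n \left(-9\right) = \left(5 \left(-4\right) + 3\right) \frac{127}{4} \left(-9\right) = \left(-20 + 3\right) \frac{127}{4} \left(-9\right) = \left(-17\right) \frac{127}{4} \left(-9\right) = \left(- \frac{2159}{4}\right) \left(-9\right) = \frac{19431}{4}$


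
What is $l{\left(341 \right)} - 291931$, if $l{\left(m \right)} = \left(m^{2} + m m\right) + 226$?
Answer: $-59143$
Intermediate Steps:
$l{\left(m \right)} = 226 + 2 m^{2}$ ($l{\left(m \right)} = \left(m^{2} + m^{2}\right) + 226 = 2 m^{2} + 226 = 226 + 2 m^{2}$)
$l{\left(341 \right)} - 291931 = \left(226 + 2 \cdot 341^{2}\right) - 291931 = \left(226 + 2 \cdot 116281\right) - 291931 = \left(226 + 232562\right) - 291931 = 232788 - 291931 = -59143$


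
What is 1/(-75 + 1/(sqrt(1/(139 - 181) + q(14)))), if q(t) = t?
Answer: -14675/1100611 - sqrt(24654)/3301833 ≈ -0.013381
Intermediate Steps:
1/(-75 + 1/(sqrt(1/(139 - 181) + q(14)))) = 1/(-75 + 1/(sqrt(1/(139 - 181) + 14))) = 1/(-75 + 1/(sqrt(1/(-42) + 14))) = 1/(-75 + 1/(sqrt(-1/42 + 14))) = 1/(-75 + 1/(sqrt(587/42))) = 1/(-75 + 1/(sqrt(24654)/42)) = 1/(-75 + sqrt(24654)/587)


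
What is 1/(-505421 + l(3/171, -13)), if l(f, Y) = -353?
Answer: -1/505774 ≈ -1.9772e-6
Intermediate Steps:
1/(-505421 + l(3/171, -13)) = 1/(-505421 - 353) = 1/(-505774) = -1/505774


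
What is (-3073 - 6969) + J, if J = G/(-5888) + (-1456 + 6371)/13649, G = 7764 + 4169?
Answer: -807162397101/80365312 ≈ -10044.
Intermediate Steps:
G = 11933
J = -133933997/80365312 (J = 11933/(-5888) + (-1456 + 6371)/13649 = 11933*(-1/5888) + 4915*(1/13649) = -11933/5888 + 4915/13649 = -133933997/80365312 ≈ -1.6666)
(-3073 - 6969) + J = (-3073 - 6969) - 133933997/80365312 = -10042 - 133933997/80365312 = -807162397101/80365312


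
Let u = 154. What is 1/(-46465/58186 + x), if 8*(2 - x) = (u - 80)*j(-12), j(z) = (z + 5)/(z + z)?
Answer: -2792928/4179551 ≈ -0.66824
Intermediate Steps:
j(z) = (5 + z)/(2*z) (j(z) = (5 + z)/((2*z)) = (5 + z)*(1/(2*z)) = (5 + z)/(2*z))
x = -67/96 (x = 2 - (154 - 80)*(½)*(5 - 12)/(-12)/8 = 2 - 37*(½)*(-1/12)*(-7)/4 = 2 - 37*7/(4*24) = 2 - ⅛*259/12 = 2 - 259/96 = -67/96 ≈ -0.69792)
1/(-46465/58186 + x) = 1/(-46465/58186 - 67/96) = 1/(-4179551/2792928) = -2792928/4179551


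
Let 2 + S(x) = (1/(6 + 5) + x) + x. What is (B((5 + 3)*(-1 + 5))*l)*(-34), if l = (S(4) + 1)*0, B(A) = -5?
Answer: 0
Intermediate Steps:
S(x) = -21/11 + 2*x (S(x) = -2 + ((1/(6 + 5) + x) + x) = -2 + ((1/11 + x) + x) = -2 + (1/11 + 2*x) = -21/11 + 2*x)
l = 0 (l = ((-21/11 + 2*4) + 1)*0 = ((-21/11 + 8) + 1)*0 = (67/11 + 1)*0 = (78/11)*0 = 0)
(B((5 + 3)*(-1 + 5))*l)*(-34) = -5*0*(-34) = 0*(-34) = 0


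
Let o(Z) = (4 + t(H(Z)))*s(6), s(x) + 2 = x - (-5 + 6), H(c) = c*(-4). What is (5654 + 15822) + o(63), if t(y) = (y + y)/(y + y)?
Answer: 21491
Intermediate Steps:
H(c) = -4*c
s(x) = -3 + x (s(x) = -2 + (x - (-5 + 6)) = -2 + (x - 1*1) = -2 + (x - 1) = -2 + (-1 + x) = -3 + x)
t(y) = 1 (t(y) = (2*y)/((2*y)) = (2*y)*(1/(2*y)) = 1)
o(Z) = 15 (o(Z) = (4 + 1)*(-3 + 6) = 5*3 = 15)
(5654 + 15822) + o(63) = (5654 + 15822) + 15 = 21476 + 15 = 21491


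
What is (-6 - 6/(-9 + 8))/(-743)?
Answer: 0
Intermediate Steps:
(-6 - 6/(-9 + 8))/(-743) = (-6 - 6/(-1))*(-1/743) = (-6 - 1*(-6))*(-1/743) = (-6 + 6)*(-1/743) = 0*(-1/743) = 0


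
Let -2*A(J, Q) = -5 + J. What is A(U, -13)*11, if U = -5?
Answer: 55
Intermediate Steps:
A(J, Q) = 5/2 - J/2 (A(J, Q) = -(-5 + J)/2 = 5/2 - J/2)
A(U, -13)*11 = (5/2 - 1/2*(-5))*11 = (5/2 + 5/2)*11 = 5*11 = 55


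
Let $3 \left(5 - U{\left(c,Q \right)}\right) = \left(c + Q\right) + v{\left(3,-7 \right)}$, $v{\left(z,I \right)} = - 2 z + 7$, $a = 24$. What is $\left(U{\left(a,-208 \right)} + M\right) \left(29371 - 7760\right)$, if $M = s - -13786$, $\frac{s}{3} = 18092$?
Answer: $1472314208$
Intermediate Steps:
$s = 54276$ ($s = 3 \cdot 18092 = 54276$)
$v{\left(z,I \right)} = 7 - 2 z$
$U{\left(c,Q \right)} = \frac{14}{3} - \frac{Q}{3} - \frac{c}{3}$ ($U{\left(c,Q \right)} = 5 - \frac{\left(c + Q\right) + \left(7 - 6\right)}{3} = 5 - \frac{\left(Q + c\right) + \left(7 - 6\right)}{3} = 5 - \frac{\left(Q + c\right) + 1}{3} = 5 - \frac{1 + Q + c}{3} = 5 - \left(\frac{1}{3} + \frac{Q}{3} + \frac{c}{3}\right) = \frac{14}{3} - \frac{Q}{3} - \frac{c}{3}$)
$M = 68062$ ($M = 54276 - -13786 = 54276 + 13786 = 68062$)
$\left(U{\left(a,-208 \right)} + M\right) \left(29371 - 7760\right) = \left(\left(\frac{14}{3} - - \frac{208}{3} - 8\right) + 68062\right) \left(29371 - 7760\right) = \left(\left(\frac{14}{3} + \frac{208}{3} - 8\right) + 68062\right) 21611 = \left(66 + 68062\right) 21611 = 68128 \cdot 21611 = 1472314208$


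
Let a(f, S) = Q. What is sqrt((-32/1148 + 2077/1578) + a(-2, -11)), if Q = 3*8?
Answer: sqrt(5186785154754)/452886 ≈ 5.0288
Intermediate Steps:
Q = 24
a(f, S) = 24
sqrt((-32/1148 + 2077/1578) + a(-2, -11)) = sqrt((-32/1148 + 2077/1578) + 24) = sqrt((-32*1/1148 + 2077*(1/1578)) + 24) = sqrt((-8/287 + 2077/1578) + 24) = sqrt(583475/452886 + 24) = sqrt(11452739/452886) = sqrt(5186785154754)/452886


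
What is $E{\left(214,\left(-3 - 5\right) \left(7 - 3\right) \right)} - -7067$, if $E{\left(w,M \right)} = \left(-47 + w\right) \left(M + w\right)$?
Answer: $37461$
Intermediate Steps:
$E{\left(214,\left(-3 - 5\right) \left(7 - 3\right) \right)} - -7067 = \left(214^{2} - 47 \left(-3 - 5\right) \left(7 - 3\right) - 10058 + \left(-3 - 5\right) \left(7 - 3\right) 214\right) - -7067 = \left(45796 - 47 \left(-3 - 5\right) 4 - 10058 + \left(-3 - 5\right) 4 \cdot 214\right) + 7067 = \left(45796 - 47 \left(\left(-8\right) 4\right) - 10058 + \left(-8\right) 4 \cdot 214\right) + 7067 = \left(45796 - -1504 - 10058 - 6848\right) + 7067 = \left(45796 + 1504 - 10058 - 6848\right) + 7067 = 30394 + 7067 = 37461$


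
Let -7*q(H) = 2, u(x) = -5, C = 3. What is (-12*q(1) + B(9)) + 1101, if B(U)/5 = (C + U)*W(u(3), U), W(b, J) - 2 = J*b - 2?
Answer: -11169/7 ≈ -1595.6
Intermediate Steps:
W(b, J) = J*b (W(b, J) = 2 + (J*b - 2) = 2 + (-2 + J*b) = J*b)
q(H) = -2/7 (q(H) = -⅐*2 = -2/7)
B(U) = -25*U*(3 + U) (B(U) = 5*((3 + U)*(U*(-5))) = 5*((3 + U)*(-5*U)) = 5*(-5*U*(3 + U)) = -25*U*(3 + U))
(-12*q(1) + B(9)) + 1101 = (-12*(-2/7) - 25*9*(3 + 9)) + 1101 = (24/7 - 25*9*12) + 1101 = (24/7 - 2700) + 1101 = -18876/7 + 1101 = -11169/7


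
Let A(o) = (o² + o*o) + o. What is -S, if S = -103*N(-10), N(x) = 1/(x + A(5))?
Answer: 103/45 ≈ 2.2889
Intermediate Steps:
A(o) = o + 2*o² (A(o) = (o² + o²) + o = 2*o² + o = o + 2*o²)
N(x) = 1/(55 + x) (N(x) = 1/(x + 5*(1 + 2*5)) = 1/(x + 5*(1 + 10)) = 1/(x + 5*11) = 1/(x + 55) = 1/(55 + x))
S = -103/45 (S = -103/(55 - 10) = -103/45 ≈ -2.2889)
-S = -1*(-103/45) = 103/45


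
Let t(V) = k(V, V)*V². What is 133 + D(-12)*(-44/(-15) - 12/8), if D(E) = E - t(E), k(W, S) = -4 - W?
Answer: -7677/5 ≈ -1535.4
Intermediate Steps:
t(V) = V²*(-4 - V) (t(V) = (-4 - V)*V² = V²*(-4 - V))
D(E) = E - E²*(-4 - E)
133 + D(-12)*(-44/(-15) - 12/8) = 133 + (-12*(1 - 12*(4 - 12)))*(-44/(-15) - 12/8) = 133 + (-12*(1 - 12*(-8)))*(-44*(-1/15) - 12*⅛) = 133 + (-12*(1 + 96))*(44/15 - 3/2) = 133 - 12*97*(43/30) = 133 - 1164*43/30 = 133 - 8342/5 = -7677/5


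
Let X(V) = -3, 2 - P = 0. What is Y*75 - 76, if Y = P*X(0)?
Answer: -526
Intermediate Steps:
P = 2 (P = 2 - 1*0 = 2 + 0 = 2)
Y = -6 (Y = 2*(-3) = -6)
Y*75 - 76 = -6*75 - 76 = -450 - 76 = -526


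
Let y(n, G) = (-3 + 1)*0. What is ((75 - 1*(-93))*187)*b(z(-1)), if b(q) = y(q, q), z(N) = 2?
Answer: 0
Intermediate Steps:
y(n, G) = 0 (y(n, G) = -2*0 = 0)
b(q) = 0
((75 - 1*(-93))*187)*b(z(-1)) = ((75 - 1*(-93))*187)*0 = ((75 + 93)*187)*0 = (168*187)*0 = 31416*0 = 0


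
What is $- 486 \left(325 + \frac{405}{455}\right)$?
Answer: $- \frac{14412816}{91} \approx -1.5838 \cdot 10^{5}$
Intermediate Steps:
$- 486 \left(325 + \frac{405}{455}\right) = - 486 \left(325 + 405 \cdot \frac{1}{455}\right) = - 486 \left(325 + \frac{81}{91}\right) = \left(-486\right) \frac{29656}{91} = - \frac{14412816}{91}$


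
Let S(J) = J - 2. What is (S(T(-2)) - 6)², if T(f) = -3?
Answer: 121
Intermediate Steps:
S(J) = -2 + J
(S(T(-2)) - 6)² = ((-2 - 3) - 6)² = (-5 - 6)² = (-11)² = 121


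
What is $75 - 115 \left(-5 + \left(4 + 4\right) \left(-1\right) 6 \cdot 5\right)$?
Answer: $28250$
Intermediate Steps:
$75 - 115 \left(-5 + \left(4 + 4\right) \left(-1\right) 6 \cdot 5\right) = 75 - 115 \left(-5 + 8 \left(-1\right) 30\right) = 75 - 115 \left(-5 - 240\right) = 75 - -28175 = 75 + 28175 = 28250$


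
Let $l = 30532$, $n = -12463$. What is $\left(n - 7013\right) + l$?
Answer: $11056$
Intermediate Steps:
$\left(n - 7013\right) + l = \left(-12463 - 7013\right) + 30532 = -19476 + 30532 = 11056$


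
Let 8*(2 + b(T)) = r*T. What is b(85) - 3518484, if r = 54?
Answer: -14071649/4 ≈ -3.5179e+6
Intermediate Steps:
b(T) = -2 + 27*T/4 (b(T) = -2 + (54*T)/8 = -2 + 27*T/4)
b(85) - 3518484 = (-2 + (27/4)*85) - 3518484 = (-2 + 2295/4) - 3518484 = 2287/4 - 3518484 = -14071649/4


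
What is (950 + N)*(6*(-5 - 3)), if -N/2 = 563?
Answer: 8448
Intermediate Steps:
N = -1126 (N = -2*563 = -1126)
(950 + N)*(6*(-5 - 3)) = (950 - 1126)*(6*(-5 - 3)) = -1056*(-8) = -176*(-48) = 8448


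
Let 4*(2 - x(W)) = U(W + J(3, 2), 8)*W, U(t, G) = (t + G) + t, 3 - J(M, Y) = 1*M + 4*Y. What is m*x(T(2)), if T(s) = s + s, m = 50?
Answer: 100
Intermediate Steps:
J(M, Y) = 3 - M - 4*Y (J(M, Y) = 3 - (1*M + 4*Y) = 3 - (M + 4*Y) = 3 + (-M - 4*Y) = 3 - M - 4*Y)
U(t, G) = G + 2*t (U(t, G) = (G + t) + t = G + 2*t)
T(s) = 2*s
x(W) = 2 - W*(-8 + 2*W)/4 (x(W) = 2 - (8 + 2*(W + (3 - 1*3 - 4*2)))*W/4 = 2 - (8 + 2*(W + (3 - 3 - 8)))*W/4 = 2 - (8 + 2*(W - 8))*W/4 = 2 - (8 + 2*(-8 + W))*W/4 = 2 - (8 + (-16 + 2*W))*W/4 = 2 - (-8 + 2*W)*W/4 = 2 - W*(-8 + 2*W)/4)
m*x(T(2)) = 50*(2 - 2*2*(-4 + 2*2)/2) = 50*(2 - ½*4*(-4 + 4)) = 50*(2 - ½*4*0) = 50*(2 + 0) = 50*2 = 100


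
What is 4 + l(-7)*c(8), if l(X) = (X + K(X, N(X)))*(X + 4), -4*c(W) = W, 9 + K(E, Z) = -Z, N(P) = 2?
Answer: -104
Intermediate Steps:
K(E, Z) = -9 - Z
c(W) = -W/4
l(X) = (-11 + X)*(4 + X) (l(X) = (X + (-9 - 1*2))*(X + 4) = (X + (-9 - 2))*(4 + X) = (X - 11)*(4 + X) = (-11 + X)*(4 + X))
4 + l(-7)*c(8) = 4 + (-44 + (-7)² - 7*(-7))*(-¼*8) = 4 + (-44 + 49 + 49)*(-2) = 4 + 54*(-2) = 4 - 108 = -104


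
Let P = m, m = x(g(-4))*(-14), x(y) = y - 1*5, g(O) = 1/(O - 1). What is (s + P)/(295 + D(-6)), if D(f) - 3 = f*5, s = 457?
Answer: 2649/1340 ≈ 1.9769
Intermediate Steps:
g(O) = 1/(-1 + O)
x(y) = -5 + y (x(y) = y - 5 = -5 + y)
D(f) = 3 + 5*f (D(f) = 3 + f*5 = 3 + 5*f)
m = 364/5 (m = (-5 + 1/(-1 - 4))*(-14) = (-5 + 1/(-5))*(-14) = (-5 - 1/5)*(-14) = -26/5*(-14) = 364/5 ≈ 72.800)
P = 364/5 ≈ 72.800
(s + P)/(295 + D(-6)) = (457 + 364/5)/(295 + (3 + 5*(-6))) = 2649/(5*(295 + (3 - 30))) = 2649/(5*(295 - 27)) = (2649/5)/268 = (2649/5)*(1/268) = 2649/1340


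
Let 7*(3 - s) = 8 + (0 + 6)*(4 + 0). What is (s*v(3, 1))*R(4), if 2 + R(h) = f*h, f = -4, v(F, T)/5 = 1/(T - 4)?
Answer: -330/7 ≈ -47.143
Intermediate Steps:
v(F, T) = 5/(-4 + T) (v(F, T) = 5/(T - 4) = 5/(-4 + T))
R(h) = -2 - 4*h
s = -11/7 (s = 3 - (8 + (0 + 6)*(4 + 0))/7 = 3 - (8 + 6*4)/7 = 3 - (8 + 24)/7 = 3 - 1/7*32 = 3 - 32/7 = -11/7 ≈ -1.5714)
(s*v(3, 1))*R(4) = (-55/(7*(-4 + 1)))*(-2 - 4*4) = (-55/(7*(-3)))*(-2 - 16) = -55*(-1)/(7*3)*(-18) = -11/7*(-5/3)*(-18) = (55/21)*(-18) = -330/7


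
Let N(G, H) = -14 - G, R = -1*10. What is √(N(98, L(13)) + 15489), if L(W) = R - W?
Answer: √15377 ≈ 124.00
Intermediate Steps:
R = -10
L(W) = -10 - W
√(N(98, L(13)) + 15489) = √((-14 - 1*98) + 15489) = √((-14 - 98) + 15489) = √(-112 + 15489) = √15377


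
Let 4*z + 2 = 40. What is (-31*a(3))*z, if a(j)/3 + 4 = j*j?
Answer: -8835/2 ≈ -4417.5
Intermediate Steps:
a(j) = -12 + 3*j**2 (a(j) = -12 + 3*(j*j) = -12 + 3*j**2)
z = 19/2 (z = -1/2 + (1/4)*40 = -1/2 + 10 = 19/2 ≈ 9.5000)
(-31*a(3))*z = -31*(-12 + 3*3**2)*(19/2) = -31*(-12 + 3*9)*(19/2) = -31*(-12 + 27)*(19/2) = -31*15*(19/2) = -465*19/2 = -8835/2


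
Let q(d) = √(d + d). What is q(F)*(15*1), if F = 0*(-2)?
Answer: 0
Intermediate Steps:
F = 0
q(d) = √2*√d (q(d) = √(2*d) = √2*√d)
q(F)*(15*1) = (√2*√0)*(15*1) = (√2*0)*15 = 0*15 = 0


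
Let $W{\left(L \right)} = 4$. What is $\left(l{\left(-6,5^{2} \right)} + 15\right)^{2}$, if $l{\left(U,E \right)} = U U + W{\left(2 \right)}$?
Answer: $3025$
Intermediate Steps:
$l{\left(U,E \right)} = 4 + U^{2}$ ($l{\left(U,E \right)} = U U + 4 = U^{2} + 4 = 4 + U^{2}$)
$\left(l{\left(-6,5^{2} \right)} + 15\right)^{2} = \left(\left(4 + \left(-6\right)^{2}\right) + 15\right)^{2} = \left(\left(4 + 36\right) + 15\right)^{2} = \left(40 + 15\right)^{2} = 55^{2} = 3025$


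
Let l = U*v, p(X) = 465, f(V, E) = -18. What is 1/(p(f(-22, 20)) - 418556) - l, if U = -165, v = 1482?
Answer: 102235792229/418091 ≈ 2.4453e+5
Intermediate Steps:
l = -244530 (l = -165*1482 = -244530)
1/(p(f(-22, 20)) - 418556) - l = 1/(465 - 418556) - 1*(-244530) = 1/(-418091) + 244530 = -1/418091 + 244530 = 102235792229/418091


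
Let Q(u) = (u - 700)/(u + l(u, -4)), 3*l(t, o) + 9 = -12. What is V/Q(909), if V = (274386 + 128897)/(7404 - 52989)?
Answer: -33069206/866115 ≈ -38.181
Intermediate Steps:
V = -403283/45585 (V = 403283/(-45585) = 403283*(-1/45585) = -403283/45585 ≈ -8.8468)
l(t, o) = -7 (l(t, o) = -3 + (⅓)*(-12) = -3 - 4 = -7)
Q(u) = (-700 + u)/(-7 + u) (Q(u) = (u - 700)/(u - 7) = (-700 + u)/(-7 + u))
V/Q(909) = -403283*(-7 + 909)/(-700 + 909)/45585 = -403283/(45585*(209/902)) = -403283/(45585*((1/902)*209)) = -403283/(45585*19/82) = -403283/45585*82/19 = -33069206/866115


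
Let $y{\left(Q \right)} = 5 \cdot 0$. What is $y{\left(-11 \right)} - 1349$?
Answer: $-1349$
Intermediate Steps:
$y{\left(Q \right)} = 0$
$y{\left(-11 \right)} - 1349 = 0 - 1349 = -1349$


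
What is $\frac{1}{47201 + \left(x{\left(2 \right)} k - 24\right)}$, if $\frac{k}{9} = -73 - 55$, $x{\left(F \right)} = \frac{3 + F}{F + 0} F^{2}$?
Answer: $\frac{1}{35657} \approx 2.8045 \cdot 10^{-5}$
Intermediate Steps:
$x{\left(F \right)} = F \left(3 + F\right)$ ($x{\left(F \right)} = \frac{3 + F}{F} F^{2} = F \left(3 + F\right)$)
$k = -1152$ ($k = 9 \left(-73 - 55\right) = 9 \left(-128\right) = -1152$)
$\frac{1}{47201 + \left(x{\left(2 \right)} k - 24\right)} = \frac{1}{47201 + \left(2 \left(3 + 2\right) \left(-1152\right) - 24\right)} = \frac{1}{47201 + \left(2 \cdot 5 \left(-1152\right) - 24\right)} = \frac{1}{47201 + \left(10 \left(-1152\right) - 24\right)} = \frac{1}{47201 - 11544} = \frac{1}{35657}$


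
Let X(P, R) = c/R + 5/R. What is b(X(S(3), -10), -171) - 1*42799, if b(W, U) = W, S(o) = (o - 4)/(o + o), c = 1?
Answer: -213998/5 ≈ -42800.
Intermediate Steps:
S(o) = (-4 + o)/(2*o) (S(o) = (-4 + o)/((2*o)) = (-4 + o)*(1/(2*o)) = (-4 + o)/(2*o))
X(P, R) = 6/R (X(P, R) = 1/R + 5/R = 6/R)
b(X(S(3), -10), -171) - 1*42799 = 6/(-10) - 1*42799 = 6*(-1/10) - 42799 = -3/5 - 42799 = -213998/5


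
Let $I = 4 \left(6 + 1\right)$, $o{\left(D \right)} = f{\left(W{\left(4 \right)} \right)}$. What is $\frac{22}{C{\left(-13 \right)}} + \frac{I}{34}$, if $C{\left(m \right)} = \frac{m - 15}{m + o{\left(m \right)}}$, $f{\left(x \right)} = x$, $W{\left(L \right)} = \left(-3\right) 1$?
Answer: $\frac{1594}{119} \approx 13.395$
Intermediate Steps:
$W{\left(L \right)} = -3$
$o{\left(D \right)} = -3$
$C{\left(m \right)} = \frac{-15 + m}{-3 + m}$ ($C{\left(m \right)} = \frac{m - 15}{m - 3} = \frac{-15 + m}{-3 + m}$)
$I = 28$ ($I = 4 \cdot 7 = 28$)
$\frac{22}{C{\left(-13 \right)}} + \frac{I}{34} = \frac{22}{\frac{1}{-3 - 13} \left(-15 - 13\right)} + \frac{28}{34} = \frac{22}{\frac{1}{-16} \left(-28\right)} + 28 \cdot \frac{1}{34} = \frac{22}{\left(- \frac{1}{16}\right) \left(-28\right)} + \frac{14}{17} = \frac{22}{\frac{7}{4}} + \frac{14}{17} = 22 \cdot \frac{4}{7} + \frac{14}{17} = \frac{88}{7} + \frac{14}{17} = \frac{1594}{119}$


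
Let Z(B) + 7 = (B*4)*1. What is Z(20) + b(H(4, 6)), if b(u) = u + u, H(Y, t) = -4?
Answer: 65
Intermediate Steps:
b(u) = 2*u
Z(B) = -7 + 4*B (Z(B) = -7 + (B*4)*1 = -7 + (4*B)*1 = -7 + 4*B)
Z(20) + b(H(4, 6)) = (-7 + 4*20) + 2*(-4) = (-7 + 80) - 8 = 73 - 8 = 65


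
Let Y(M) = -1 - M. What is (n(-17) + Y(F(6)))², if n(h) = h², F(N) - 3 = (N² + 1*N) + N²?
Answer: 42849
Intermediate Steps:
F(N) = 3 + N + 2*N² (F(N) = 3 + ((N² + 1*N) + N²) = 3 + ((N² + N) + N²) = 3 + ((N + N²) + N²) = 3 + (N + 2*N²) = 3 + N + 2*N²)
(n(-17) + Y(F(6)))² = ((-17)² + (-1 - (3 + 6 + 2*6²)))² = (289 + (-1 - (3 + 6 + 2*36)))² = (289 + (-1 - (3 + 6 + 72)))² = (289 + (-1 - 1*81))² = (289 + (-1 - 81))² = (289 - 82)² = 207² = 42849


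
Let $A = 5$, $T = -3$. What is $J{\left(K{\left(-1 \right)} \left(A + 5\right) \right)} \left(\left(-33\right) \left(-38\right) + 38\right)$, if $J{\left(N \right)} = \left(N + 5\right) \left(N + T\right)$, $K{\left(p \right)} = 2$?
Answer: $549100$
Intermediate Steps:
$J{\left(N \right)} = \left(-3 + N\right) \left(5 + N\right)$ ($J{\left(N \right)} = \left(N + 5\right) \left(N - 3\right) = \left(5 + N\right) \left(-3 + N\right) = \left(-3 + N\right) \left(5 + N\right)$)
$J{\left(K{\left(-1 \right)} \left(A + 5\right) \right)} \left(\left(-33\right) \left(-38\right) + 38\right) = \left(-15 + \left(2 \left(5 + 5\right)\right)^{2} + 2 \cdot 2 \left(5 + 5\right)\right) \left(\left(-33\right) \left(-38\right) + 38\right) = \left(-15 + \left(2 \cdot 10\right)^{2} + 2 \cdot 2 \cdot 10\right) \left(1254 + 38\right) = \left(-15 + 20^{2} + 2 \cdot 20\right) 1292 = \left(-15 + 400 + 40\right) 1292 = 425 \cdot 1292 = 549100$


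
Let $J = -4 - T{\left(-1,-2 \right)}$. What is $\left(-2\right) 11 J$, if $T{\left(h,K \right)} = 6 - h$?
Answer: $242$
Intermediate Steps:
$J = -11$ ($J = -4 - \left(6 - -1\right) = -4 - \left(6 + 1\right) = -4 - 7 = -11$)
$\left(-2\right) 11 J = \left(-2\right) 11 \left(-11\right) = \left(-22\right) \left(-11\right) = 242$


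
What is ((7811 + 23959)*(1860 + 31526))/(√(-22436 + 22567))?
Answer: 1060673220*√131/131 ≈ 9.2671e+7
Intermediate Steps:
((7811 + 23959)*(1860 + 31526))/(√(-22436 + 22567)) = (31770*33386)/(√131) = 1060673220*(√131/131) = 1060673220*√131/131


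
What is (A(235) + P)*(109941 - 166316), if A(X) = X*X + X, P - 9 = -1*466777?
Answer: 23187488500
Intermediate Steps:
P = -466768 (P = 9 - 1*466777 = 9 - 466777 = -466768)
A(X) = X + X² (A(X) = X² + X = X + X²)
(A(235) + P)*(109941 - 166316) = (235*(1 + 235) - 466768)*(109941 - 166316) = (235*236 - 466768)*(-56375) = (55460 - 466768)*(-56375) = -411308*(-56375) = 23187488500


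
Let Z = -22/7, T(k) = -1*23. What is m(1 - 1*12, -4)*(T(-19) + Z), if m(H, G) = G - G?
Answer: 0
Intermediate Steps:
T(k) = -23
m(H, G) = 0
Z = -22/7 (Z = (⅐)*(-22) = -22/7 ≈ -3.1429)
m(1 - 1*12, -4)*(T(-19) + Z) = 0*(-23 - 22/7) = 0*(-183/7) = 0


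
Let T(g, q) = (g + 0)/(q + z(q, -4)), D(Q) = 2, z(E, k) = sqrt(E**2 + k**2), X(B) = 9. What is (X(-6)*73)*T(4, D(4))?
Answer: -657/2 + 657*sqrt(5)/2 ≈ 406.05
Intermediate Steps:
T(g, q) = g/(q + sqrt(16 + q**2)) (T(g, q) = (g + 0)/(q + sqrt(q**2 + (-4)**2)) = g/(q + sqrt(q**2 + 16)) = g/(q + sqrt(16 + q**2)))
(X(-6)*73)*T(4, D(4)) = (9*73)*(4/(2 + sqrt(16 + 2**2))) = 657*(4/(2 + sqrt(16 + 4))) = 657*(4/(2 + sqrt(20))) = 657*(4/(2 + 2*sqrt(5))) = 2628/(2 + 2*sqrt(5))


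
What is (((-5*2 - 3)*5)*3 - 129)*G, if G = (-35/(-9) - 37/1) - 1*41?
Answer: 24012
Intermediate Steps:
G = -667/9 (G = (-35*(-⅑) - 37*1) - 41 = (35/9 - 37) - 41 = -298/9 - 41 = -667/9 ≈ -74.111)
(((-5*2 - 3)*5)*3 - 129)*G = (((-5*2 - 3)*5)*3 - 129)*(-667/9) = (((-10 - 3)*5)*3 - 129)*(-667/9) = (-13*5*3 - 129)*(-667/9) = (-65*3 - 129)*(-667/9) = (-195 - 129)*(-667/9) = -324*(-667/9) = 24012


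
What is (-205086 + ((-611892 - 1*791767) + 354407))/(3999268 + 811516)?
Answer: -627169/2405392 ≈ -0.26073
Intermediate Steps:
(-205086 + ((-611892 - 1*791767) + 354407))/(3999268 + 811516) = (-205086 + ((-611892 - 791767) + 354407))/4810784 = (-205086 + (-1403659 + 354407))*(1/4810784) = (-205086 - 1049252)*(1/4810784) = -1254338*1/4810784 = -627169/2405392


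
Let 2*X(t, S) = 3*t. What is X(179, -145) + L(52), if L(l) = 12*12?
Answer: 825/2 ≈ 412.50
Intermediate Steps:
X(t, S) = 3*t/2 (X(t, S) = (3*t)/2 = 3*t/2)
L(l) = 144
X(179, -145) + L(52) = (3/2)*179 + 144 = 537/2 + 144 = 825/2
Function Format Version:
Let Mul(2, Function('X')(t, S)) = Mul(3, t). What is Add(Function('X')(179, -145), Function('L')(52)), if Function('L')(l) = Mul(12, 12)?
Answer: Rational(825, 2) ≈ 412.50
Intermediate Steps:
Function('X')(t, S) = Mul(Rational(3, 2), t) (Function('X')(t, S) = Mul(Rational(1, 2), Mul(3, t)) = Mul(Rational(3, 2), t))
Function('L')(l) = 144
Add(Function('X')(179, -145), Function('L')(52)) = Add(Mul(Rational(3, 2), 179), 144) = Add(Rational(537, 2), 144) = Rational(825, 2)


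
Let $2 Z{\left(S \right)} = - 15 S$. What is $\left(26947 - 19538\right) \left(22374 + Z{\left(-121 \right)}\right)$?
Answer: $\frac{344985267}{2} \approx 1.7249 \cdot 10^{8}$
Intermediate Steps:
$Z{\left(S \right)} = - \frac{15 S}{2}$ ($Z{\left(S \right)} = \frac{\left(-15\right) S}{2} = - \frac{15 S}{2}$)
$\left(26947 - 19538\right) \left(22374 + Z{\left(-121 \right)}\right) = \left(26947 - 19538\right) \left(22374 - - \frac{1815}{2}\right) = 7409 \left(22374 + \frac{1815}{2}\right) = 7409 \cdot \frac{46563}{2} = \frac{344985267}{2}$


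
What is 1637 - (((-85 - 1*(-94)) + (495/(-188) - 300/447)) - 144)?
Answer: 49729819/28012 ≈ 1775.3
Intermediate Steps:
1637 - (((-85 - 1*(-94)) + (495/(-188) - 300/447)) - 144) = 1637 - (((-85 + 94) + (495*(-1/188) - 300*1/447)) - 144) = 1637 - ((9 + (-495/188 - 100/149)) - 144) = 1637 - ((9 - 92555/28012) - 144) = 1637 - (159553/28012 - 144) = 1637 - 1*(-3874175/28012) = 1637 + 3874175/28012 = 49729819/28012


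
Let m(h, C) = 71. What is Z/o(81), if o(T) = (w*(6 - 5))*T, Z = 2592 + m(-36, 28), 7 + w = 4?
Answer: -2663/243 ≈ -10.959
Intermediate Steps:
w = -3 (w = -7 + 4 = -3)
Z = 2663 (Z = 2592 + 71 = 2663)
o(T) = -3*T (o(T) = (-3*(6 - 5))*T = (-3*1)*T = -3*T)
Z/o(81) = 2663/((-3*81)) = 2663/(-243) = 2663*(-1/243) = -2663/243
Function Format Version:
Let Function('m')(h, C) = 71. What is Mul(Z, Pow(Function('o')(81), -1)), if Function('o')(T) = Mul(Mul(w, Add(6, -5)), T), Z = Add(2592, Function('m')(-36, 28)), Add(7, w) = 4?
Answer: Rational(-2663, 243) ≈ -10.959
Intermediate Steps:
w = -3 (w = Add(-7, 4) = -3)
Z = 2663 (Z = Add(2592, 71) = 2663)
Function('o')(T) = Mul(-3, T) (Function('o')(T) = Mul(Mul(-3, Add(6, -5)), T) = Mul(Mul(-3, 1), T) = Mul(-3, T))
Mul(Z, Pow(Function('o')(81), -1)) = Mul(2663, Pow(Mul(-3, 81), -1)) = Mul(2663, Pow(-243, -1)) = Mul(2663, Rational(-1, 243)) = Rational(-2663, 243)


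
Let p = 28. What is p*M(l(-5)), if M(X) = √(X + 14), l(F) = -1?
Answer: 28*√13 ≈ 100.96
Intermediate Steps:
M(X) = √(14 + X)
p*M(l(-5)) = 28*√(14 - 1) = 28*√13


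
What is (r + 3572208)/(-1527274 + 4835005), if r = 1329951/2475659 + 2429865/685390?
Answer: 404086707012784667/374168749398803954 ≈ 1.0800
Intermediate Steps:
r = 1385410454385/339358384402 (r = 1329951*(1/2475659) + 2429865*(1/685390) = 1329951/2475659 + 485973/137078 = 1385410454385/339358384402 ≈ 4.0824)
(r + 3572208)/(-1527274 + 4835005) = (1385410454385/339358384402 + 3572208)/(-1527274 + 4835005) = (1212260121038354001/339358384402)/3307731 = (1212260121038354001/339358384402)*(1/3307731) = 404086707012784667/374168749398803954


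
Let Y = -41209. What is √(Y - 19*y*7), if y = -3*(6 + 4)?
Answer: I*√37219 ≈ 192.92*I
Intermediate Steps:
y = -30 (y = -3*10 = -30)
√(Y - 19*y*7) = √(-41209 - 19*(-30)*7) = √(-41209 + 570*7) = √(-41209 + 3990) = √(-37219) = I*√37219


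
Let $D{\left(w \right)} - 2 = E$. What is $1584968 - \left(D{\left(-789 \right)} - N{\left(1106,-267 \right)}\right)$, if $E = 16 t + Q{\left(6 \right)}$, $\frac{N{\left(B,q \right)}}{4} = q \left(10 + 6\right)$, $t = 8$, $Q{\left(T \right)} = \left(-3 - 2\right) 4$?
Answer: $1567770$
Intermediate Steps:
$Q{\left(T \right)} = -20$ ($Q{\left(T \right)} = \left(-5\right) 4 = -20$)
$N{\left(B,q \right)} = 64 q$ ($N{\left(B,q \right)} = 4 q \left(10 + 6\right) = 4 q 16 = 4 \cdot 16 q = 64 q$)
$E = 108$ ($E = 16 \cdot 8 - 20 = 128 - 20 = 108$)
$D{\left(w \right)} = 110$ ($D{\left(w \right)} = 2 + 108 = 110$)
$1584968 - \left(D{\left(-789 \right)} - N{\left(1106,-267 \right)}\right) = 1584968 - \left(110 - 64 \left(-267\right)\right) = 1584968 - \left(110 - -17088\right) = 1584968 - \left(110 + 17088\right) = 1584968 - 17198 = 1567770$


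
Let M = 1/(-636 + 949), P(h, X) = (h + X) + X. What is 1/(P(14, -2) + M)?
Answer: 313/3131 ≈ 0.099968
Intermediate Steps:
P(h, X) = h + 2*X (P(h, X) = (X + h) + X = h + 2*X)
M = 1/313 ≈ 0.0031949
1/(P(14, -2) + M) = 1/((14 + 2*(-2)) + 1/313) = 1/((14 - 4) + 1/313) = 1/(10 + 1/313) = 1/(3131/313) = 313/3131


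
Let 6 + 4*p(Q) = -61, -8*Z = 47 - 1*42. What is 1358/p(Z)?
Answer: -5432/67 ≈ -81.075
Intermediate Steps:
Z = -5/8 (Z = -(47 - 1*42)/8 = -(47 - 42)/8 = -⅛*5 = -5/8 ≈ -0.62500)
p(Q) = -67/4 (p(Q) = -3/2 + (¼)*(-61) = -3/2 - 61/4 = -67/4)
1358/p(Z) = 1358/(-67/4) = 1358*(-4/67) = -5432/67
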